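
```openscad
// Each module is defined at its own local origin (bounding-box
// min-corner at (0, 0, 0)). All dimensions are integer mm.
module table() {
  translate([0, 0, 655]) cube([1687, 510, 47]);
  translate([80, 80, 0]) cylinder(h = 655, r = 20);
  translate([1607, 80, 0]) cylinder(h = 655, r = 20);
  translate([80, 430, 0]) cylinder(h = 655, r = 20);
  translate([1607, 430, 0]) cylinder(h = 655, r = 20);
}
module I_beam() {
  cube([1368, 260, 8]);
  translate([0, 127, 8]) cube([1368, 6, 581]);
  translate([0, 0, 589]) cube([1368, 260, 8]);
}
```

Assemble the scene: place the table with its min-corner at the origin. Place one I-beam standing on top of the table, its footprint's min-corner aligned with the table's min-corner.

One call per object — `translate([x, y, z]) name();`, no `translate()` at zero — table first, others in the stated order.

table();
translate([0, 0, 702]) I_beam();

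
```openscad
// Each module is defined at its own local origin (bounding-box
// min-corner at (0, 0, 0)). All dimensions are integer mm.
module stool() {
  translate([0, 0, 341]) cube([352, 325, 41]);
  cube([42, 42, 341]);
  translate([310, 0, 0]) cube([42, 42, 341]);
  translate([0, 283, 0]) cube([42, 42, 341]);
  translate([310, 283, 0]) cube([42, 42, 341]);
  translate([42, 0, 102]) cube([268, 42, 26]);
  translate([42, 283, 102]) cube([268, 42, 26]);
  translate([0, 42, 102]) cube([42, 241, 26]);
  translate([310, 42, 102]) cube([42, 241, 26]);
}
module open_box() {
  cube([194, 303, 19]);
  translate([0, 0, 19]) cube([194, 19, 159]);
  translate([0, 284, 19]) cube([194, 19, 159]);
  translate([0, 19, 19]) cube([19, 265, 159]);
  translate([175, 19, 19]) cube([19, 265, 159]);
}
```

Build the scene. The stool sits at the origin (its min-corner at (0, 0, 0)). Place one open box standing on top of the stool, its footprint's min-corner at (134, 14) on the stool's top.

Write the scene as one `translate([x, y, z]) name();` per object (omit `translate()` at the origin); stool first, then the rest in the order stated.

stool();
translate([134, 14, 382]) open_box();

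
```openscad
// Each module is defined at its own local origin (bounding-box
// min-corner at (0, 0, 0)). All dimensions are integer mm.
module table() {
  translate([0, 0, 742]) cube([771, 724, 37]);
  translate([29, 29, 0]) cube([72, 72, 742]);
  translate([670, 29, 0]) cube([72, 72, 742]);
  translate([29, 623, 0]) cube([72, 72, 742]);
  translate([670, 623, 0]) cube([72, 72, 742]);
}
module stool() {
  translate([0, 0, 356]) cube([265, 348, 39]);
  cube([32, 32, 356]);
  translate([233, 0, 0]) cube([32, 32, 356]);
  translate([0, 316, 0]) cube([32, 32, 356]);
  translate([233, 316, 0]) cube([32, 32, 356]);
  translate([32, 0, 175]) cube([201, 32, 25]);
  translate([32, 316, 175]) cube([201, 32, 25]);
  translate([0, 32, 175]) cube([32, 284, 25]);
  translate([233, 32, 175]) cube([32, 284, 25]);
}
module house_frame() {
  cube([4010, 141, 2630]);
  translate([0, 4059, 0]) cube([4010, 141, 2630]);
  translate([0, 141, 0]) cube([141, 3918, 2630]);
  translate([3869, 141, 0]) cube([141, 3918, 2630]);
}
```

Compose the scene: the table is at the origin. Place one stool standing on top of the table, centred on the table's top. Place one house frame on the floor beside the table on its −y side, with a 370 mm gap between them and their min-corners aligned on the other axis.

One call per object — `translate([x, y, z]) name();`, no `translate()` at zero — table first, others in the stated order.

table();
translate([253, 188, 779]) stool();
translate([0, -4570, 0]) house_frame();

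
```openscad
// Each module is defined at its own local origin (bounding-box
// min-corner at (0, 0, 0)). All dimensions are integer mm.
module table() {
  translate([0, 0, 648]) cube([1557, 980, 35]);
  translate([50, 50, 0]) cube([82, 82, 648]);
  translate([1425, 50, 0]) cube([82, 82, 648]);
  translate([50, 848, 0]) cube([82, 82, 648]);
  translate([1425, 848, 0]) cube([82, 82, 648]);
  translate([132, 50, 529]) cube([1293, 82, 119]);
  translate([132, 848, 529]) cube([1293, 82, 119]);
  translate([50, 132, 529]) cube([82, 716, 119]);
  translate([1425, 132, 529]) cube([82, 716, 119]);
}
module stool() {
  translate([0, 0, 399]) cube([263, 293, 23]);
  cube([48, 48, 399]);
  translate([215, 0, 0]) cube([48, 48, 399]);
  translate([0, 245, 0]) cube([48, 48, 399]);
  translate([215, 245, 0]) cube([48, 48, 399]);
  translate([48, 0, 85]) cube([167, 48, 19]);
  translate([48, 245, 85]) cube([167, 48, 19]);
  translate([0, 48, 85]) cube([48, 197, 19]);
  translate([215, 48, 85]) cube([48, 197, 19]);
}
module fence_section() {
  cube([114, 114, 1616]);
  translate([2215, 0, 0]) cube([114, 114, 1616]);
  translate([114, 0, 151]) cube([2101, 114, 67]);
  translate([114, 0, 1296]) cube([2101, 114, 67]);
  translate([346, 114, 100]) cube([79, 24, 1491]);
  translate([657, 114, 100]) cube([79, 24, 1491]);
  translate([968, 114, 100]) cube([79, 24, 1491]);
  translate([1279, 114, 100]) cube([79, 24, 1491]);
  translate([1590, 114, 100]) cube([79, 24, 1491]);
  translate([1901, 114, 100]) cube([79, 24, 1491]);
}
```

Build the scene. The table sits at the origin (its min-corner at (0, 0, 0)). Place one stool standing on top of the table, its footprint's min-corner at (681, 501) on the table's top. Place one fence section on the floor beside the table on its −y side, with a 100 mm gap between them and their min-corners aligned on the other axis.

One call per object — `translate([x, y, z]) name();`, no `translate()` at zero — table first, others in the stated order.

table();
translate([681, 501, 683]) stool();
translate([0, -238, 0]) fence_section();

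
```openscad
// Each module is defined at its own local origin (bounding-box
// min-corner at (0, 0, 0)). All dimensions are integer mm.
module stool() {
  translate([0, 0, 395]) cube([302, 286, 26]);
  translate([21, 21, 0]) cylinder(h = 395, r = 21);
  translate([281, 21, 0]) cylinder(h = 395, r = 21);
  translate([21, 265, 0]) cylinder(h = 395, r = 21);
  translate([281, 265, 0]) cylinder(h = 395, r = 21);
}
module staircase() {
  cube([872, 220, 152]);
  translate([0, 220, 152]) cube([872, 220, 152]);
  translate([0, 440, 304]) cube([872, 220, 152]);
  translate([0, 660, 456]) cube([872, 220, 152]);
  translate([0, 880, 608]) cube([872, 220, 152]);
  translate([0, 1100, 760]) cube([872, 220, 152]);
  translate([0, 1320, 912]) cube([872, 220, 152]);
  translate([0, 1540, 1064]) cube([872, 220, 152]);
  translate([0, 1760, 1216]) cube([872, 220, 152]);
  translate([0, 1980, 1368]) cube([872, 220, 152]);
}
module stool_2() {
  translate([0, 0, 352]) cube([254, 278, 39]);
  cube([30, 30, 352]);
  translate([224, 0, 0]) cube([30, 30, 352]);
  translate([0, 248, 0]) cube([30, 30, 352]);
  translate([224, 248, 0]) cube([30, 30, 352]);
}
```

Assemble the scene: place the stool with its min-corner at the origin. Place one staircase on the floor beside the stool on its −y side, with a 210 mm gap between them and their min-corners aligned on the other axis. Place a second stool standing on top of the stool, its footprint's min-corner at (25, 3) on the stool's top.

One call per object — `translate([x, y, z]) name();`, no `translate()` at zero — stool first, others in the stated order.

stool();
translate([0, -2410, 0]) staircase();
translate([25, 3, 421]) stool_2();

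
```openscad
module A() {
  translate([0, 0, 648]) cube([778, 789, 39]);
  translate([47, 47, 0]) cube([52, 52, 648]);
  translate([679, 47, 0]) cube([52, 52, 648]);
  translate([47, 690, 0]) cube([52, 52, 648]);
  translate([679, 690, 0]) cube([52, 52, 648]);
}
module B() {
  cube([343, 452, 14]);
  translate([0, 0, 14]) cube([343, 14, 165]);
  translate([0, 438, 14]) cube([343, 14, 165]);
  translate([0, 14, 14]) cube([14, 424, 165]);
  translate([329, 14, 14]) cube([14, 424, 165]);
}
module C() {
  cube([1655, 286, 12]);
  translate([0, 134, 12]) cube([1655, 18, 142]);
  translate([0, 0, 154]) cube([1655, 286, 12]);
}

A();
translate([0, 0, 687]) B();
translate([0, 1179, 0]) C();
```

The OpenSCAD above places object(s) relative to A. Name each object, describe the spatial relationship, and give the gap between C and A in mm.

The I-beam's nearest face is 390 mm from the table's +y face.

A is a table. B is an open box. C is an I-beam. The open box is on top of the table. The I-beam is on the floor beside the table on its +y side. The gap between the I-beam and the table is 390 mm.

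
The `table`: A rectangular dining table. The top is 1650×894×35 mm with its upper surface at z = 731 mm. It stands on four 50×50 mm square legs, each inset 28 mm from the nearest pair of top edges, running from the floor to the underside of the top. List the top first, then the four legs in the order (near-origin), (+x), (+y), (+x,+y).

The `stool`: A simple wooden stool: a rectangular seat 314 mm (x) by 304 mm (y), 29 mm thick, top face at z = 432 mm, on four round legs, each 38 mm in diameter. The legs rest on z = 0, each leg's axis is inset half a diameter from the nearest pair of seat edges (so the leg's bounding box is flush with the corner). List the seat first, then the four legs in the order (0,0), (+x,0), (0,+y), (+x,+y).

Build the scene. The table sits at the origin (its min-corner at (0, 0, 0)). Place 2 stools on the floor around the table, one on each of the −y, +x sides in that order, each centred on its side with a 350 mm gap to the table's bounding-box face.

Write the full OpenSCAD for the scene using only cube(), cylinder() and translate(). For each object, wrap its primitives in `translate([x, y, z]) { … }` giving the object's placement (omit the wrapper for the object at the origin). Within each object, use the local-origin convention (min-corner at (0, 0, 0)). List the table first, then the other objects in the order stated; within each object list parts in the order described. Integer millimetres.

translate([0, 0, 696]) cube([1650, 894, 35]);
translate([28, 28, 0]) cube([50, 50, 696]);
translate([1572, 28, 0]) cube([50, 50, 696]);
translate([28, 816, 0]) cube([50, 50, 696]);
translate([1572, 816, 0]) cube([50, 50, 696]);
translate([668, -654, 0]) {
  translate([0, 0, 403]) cube([314, 304, 29]);
  translate([19, 19, 0]) cylinder(h = 403, r = 19);
  translate([295, 19, 0]) cylinder(h = 403, r = 19);
  translate([19, 285, 0]) cylinder(h = 403, r = 19);
  translate([295, 285, 0]) cylinder(h = 403, r = 19);
}
translate([2000, 295, 0]) {
  translate([0, 0, 403]) cube([314, 304, 29]);
  translate([19, 19, 0]) cylinder(h = 403, r = 19);
  translate([295, 19, 0]) cylinder(h = 403, r = 19);
  translate([19, 285, 0]) cylinder(h = 403, r = 19);
  translate([295, 285, 0]) cylinder(h = 403, r = 19);
}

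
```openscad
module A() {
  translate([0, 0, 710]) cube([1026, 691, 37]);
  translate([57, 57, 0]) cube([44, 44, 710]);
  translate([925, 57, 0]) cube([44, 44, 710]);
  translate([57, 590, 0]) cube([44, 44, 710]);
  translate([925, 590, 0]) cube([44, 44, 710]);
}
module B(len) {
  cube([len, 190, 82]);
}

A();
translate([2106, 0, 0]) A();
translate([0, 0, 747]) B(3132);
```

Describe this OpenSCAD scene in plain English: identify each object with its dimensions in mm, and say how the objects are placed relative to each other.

A is a rectangular dining table. The top is 1026×691×37 mm with its upper surface at z = 747 mm. It stands on four 44×44 mm square legs, each inset 57 mm from the nearest pair of top edges, running from the floor to the underside of the top.

B is a rectangular beam 3132 mm long (x), 190 mm deep (y), 82 mm thick (z).

The beam spans the tops of two tables placed 1080 mm apart, resting at z = 747 mm.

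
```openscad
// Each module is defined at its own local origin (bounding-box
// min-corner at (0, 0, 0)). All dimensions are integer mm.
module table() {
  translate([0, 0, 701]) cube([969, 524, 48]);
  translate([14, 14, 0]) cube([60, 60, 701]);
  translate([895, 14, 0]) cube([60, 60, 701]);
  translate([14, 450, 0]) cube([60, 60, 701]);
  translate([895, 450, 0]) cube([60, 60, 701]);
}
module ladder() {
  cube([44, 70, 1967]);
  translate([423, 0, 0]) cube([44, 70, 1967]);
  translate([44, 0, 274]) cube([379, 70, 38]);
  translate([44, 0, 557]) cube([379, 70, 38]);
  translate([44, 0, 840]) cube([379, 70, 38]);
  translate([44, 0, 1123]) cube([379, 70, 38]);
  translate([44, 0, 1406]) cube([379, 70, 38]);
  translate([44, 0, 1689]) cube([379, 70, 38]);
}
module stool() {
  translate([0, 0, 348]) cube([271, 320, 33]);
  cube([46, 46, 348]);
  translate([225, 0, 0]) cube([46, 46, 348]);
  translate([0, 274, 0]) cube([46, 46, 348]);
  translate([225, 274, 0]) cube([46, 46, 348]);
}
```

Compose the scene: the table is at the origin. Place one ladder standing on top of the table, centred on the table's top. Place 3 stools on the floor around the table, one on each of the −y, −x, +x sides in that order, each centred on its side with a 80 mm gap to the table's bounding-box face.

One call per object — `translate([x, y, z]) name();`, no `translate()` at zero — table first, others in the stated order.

table();
translate([251, 227, 749]) ladder();
translate([349, -400, 0]) stool();
translate([-351, 102, 0]) stool();
translate([1049, 102, 0]) stool();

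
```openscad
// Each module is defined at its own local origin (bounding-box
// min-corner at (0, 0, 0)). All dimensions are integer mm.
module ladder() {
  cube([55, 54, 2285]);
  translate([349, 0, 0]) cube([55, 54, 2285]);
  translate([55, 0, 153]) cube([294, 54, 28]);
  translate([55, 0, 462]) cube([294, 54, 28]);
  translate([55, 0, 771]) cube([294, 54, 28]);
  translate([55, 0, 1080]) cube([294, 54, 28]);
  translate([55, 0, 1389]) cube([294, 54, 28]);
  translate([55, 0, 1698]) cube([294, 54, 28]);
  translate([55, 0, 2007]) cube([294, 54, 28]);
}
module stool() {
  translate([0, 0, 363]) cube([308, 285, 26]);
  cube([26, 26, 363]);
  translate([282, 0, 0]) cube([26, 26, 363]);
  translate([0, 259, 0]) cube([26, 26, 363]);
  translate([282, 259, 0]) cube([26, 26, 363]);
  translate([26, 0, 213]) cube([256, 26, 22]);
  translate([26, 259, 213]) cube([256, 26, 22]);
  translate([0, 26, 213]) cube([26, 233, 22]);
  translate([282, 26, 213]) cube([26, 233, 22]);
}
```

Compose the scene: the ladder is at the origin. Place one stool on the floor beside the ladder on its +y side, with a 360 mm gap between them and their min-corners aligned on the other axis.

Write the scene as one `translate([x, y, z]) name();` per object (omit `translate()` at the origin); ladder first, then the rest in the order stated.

ladder();
translate([0, 414, 0]) stool();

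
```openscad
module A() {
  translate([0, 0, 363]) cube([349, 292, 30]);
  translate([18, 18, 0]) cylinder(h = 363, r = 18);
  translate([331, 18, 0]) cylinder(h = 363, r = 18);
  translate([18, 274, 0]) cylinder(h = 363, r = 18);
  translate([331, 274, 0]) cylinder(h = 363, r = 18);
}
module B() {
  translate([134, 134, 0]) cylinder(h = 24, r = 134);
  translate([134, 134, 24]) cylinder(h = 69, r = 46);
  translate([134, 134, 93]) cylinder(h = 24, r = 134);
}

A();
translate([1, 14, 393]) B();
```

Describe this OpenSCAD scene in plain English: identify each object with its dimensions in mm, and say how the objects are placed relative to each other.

A is a simple wooden stool: a rectangular seat 349 mm (x) by 292 mm (y), 30 mm thick, top face at z = 393 mm, on four round legs, each 36 mm in diameter. The legs rest on z = 0, each leg's axis is inset half a diameter from the nearest pair of seat edges (so the leg's bounding box is flush with the corner).

B is a spool: two coaxial disc flanges of radius 134 mm and thickness 24 mm, joined by a core cylinder of radius 46 mm and height 69 mm. The lower flange rests on z = 0 and the three cylinders share a vertical axis.

The spool is on top of the stool.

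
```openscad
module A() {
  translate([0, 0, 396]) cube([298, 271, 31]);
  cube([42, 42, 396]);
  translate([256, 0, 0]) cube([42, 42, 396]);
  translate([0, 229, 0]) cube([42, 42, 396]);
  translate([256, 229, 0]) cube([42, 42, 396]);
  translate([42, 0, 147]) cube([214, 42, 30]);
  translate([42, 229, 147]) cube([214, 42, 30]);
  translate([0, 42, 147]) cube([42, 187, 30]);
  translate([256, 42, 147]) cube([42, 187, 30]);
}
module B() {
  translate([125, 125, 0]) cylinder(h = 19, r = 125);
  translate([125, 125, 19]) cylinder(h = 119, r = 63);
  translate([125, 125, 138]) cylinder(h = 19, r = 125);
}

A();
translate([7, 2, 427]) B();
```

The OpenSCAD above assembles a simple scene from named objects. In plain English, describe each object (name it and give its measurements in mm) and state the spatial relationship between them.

A is a four-legged stool. The seat is a 298×271×31 mm slab whose top surface is at z = 427 mm; four square legs, each 42×42 mm in cross-section, run from the floor (z = 0) to the underside of the seat, each flush with a corner of the seat. Four stretchers, 42 mm wide and 30 mm tall, connect adjacent legs with their undersides at z = 147 mm, each running between the inner faces of the legs it joins and aligned with the legs' outer faces on the other axis.

B is a spool: two coaxial disc flanges of radius 125 mm and thickness 19 mm, joined by a core cylinder of radius 63 mm and height 119 mm. The lower flange rests on z = 0 and the three cylinders share a vertical axis.

The spool is on top of the stool.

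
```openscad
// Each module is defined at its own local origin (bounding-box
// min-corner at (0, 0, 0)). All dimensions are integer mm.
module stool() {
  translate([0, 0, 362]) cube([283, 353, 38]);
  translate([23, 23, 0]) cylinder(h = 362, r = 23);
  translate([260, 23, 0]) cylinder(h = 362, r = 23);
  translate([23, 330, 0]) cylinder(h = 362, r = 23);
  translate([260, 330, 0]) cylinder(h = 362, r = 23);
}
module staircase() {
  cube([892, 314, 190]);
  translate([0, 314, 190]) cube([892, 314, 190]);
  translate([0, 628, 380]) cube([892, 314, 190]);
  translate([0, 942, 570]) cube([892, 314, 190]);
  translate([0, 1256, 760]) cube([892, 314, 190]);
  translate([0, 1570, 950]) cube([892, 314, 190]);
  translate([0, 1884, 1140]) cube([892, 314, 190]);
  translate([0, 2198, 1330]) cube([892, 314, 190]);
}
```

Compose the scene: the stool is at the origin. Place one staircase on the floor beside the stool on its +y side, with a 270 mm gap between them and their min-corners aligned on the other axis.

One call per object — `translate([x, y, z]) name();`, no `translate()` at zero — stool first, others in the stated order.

stool();
translate([0, 623, 0]) staircase();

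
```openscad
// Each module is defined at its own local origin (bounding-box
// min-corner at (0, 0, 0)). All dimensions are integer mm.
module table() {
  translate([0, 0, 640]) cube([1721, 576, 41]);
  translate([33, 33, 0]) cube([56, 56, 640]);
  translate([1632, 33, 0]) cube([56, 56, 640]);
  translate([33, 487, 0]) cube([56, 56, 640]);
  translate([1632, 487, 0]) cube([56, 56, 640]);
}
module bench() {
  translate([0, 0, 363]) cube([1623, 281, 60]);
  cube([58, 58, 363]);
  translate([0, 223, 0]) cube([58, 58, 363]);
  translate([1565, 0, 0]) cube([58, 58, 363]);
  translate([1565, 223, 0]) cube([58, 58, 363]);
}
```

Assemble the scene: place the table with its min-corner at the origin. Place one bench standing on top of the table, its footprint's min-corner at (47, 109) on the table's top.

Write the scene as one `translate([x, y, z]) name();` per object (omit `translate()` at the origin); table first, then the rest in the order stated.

table();
translate([47, 109, 681]) bench();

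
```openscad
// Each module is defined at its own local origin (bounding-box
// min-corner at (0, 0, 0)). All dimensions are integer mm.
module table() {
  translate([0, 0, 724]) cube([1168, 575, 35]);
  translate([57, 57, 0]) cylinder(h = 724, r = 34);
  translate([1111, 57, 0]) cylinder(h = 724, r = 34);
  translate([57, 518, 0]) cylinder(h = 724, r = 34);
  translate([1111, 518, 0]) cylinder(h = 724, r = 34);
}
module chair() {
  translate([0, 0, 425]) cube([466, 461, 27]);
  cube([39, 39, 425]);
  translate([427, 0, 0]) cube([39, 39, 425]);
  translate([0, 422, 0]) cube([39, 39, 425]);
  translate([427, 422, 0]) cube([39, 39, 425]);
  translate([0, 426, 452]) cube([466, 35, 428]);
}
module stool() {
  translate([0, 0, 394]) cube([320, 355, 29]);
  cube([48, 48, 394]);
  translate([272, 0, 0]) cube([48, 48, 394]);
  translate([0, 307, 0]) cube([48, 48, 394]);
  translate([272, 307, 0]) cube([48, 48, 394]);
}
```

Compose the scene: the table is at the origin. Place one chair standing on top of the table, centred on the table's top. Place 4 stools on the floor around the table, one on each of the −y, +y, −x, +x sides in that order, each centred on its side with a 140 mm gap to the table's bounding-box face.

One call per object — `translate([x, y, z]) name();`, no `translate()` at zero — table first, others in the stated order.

table();
translate([351, 57, 759]) chair();
translate([424, -495, 0]) stool();
translate([424, 715, 0]) stool();
translate([-460, 110, 0]) stool();
translate([1308, 110, 0]) stool();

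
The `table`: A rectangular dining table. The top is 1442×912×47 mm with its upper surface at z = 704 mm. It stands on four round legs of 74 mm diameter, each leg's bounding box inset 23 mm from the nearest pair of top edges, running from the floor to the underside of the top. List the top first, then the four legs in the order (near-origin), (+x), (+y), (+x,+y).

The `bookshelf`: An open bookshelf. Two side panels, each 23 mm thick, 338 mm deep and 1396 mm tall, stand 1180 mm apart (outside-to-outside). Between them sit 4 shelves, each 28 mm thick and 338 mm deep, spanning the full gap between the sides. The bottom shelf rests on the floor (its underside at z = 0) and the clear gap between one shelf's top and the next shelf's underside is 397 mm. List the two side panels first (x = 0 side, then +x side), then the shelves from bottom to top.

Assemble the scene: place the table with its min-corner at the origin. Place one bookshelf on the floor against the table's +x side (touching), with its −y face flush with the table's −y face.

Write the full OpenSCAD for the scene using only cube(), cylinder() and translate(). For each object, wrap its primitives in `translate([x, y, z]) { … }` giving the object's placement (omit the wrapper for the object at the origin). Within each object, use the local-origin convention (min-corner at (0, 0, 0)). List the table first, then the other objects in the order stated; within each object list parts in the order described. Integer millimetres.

translate([0, 0, 657]) cube([1442, 912, 47]);
translate([60, 60, 0]) cylinder(h = 657, r = 37);
translate([1382, 60, 0]) cylinder(h = 657, r = 37);
translate([60, 852, 0]) cylinder(h = 657, r = 37);
translate([1382, 852, 0]) cylinder(h = 657, r = 37);
translate([1442, 0, 0]) {
  cube([23, 338, 1396]);
  translate([1157, 0, 0]) cube([23, 338, 1396]);
  translate([23, 0, 0]) cube([1134, 338, 28]);
  translate([23, 0, 425]) cube([1134, 338, 28]);
  translate([23, 0, 850]) cube([1134, 338, 28]);
  translate([23, 0, 1275]) cube([1134, 338, 28]);
}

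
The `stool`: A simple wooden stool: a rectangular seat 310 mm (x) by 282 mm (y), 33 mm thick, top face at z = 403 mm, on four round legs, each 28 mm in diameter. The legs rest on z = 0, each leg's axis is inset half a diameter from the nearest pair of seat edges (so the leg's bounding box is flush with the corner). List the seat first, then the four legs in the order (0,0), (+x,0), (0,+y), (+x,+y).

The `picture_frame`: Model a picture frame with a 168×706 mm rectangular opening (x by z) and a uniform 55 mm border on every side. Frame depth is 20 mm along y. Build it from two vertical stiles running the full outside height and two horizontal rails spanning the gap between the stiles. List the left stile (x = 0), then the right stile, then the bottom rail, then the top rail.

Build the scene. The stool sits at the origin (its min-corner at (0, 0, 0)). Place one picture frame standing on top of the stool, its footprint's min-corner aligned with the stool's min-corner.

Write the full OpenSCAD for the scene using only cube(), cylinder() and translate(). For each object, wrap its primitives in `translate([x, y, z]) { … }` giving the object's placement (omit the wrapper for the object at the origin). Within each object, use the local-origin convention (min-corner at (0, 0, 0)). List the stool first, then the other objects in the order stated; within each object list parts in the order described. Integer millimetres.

translate([0, 0, 370]) cube([310, 282, 33]);
translate([14, 14, 0]) cylinder(h = 370, r = 14);
translate([296, 14, 0]) cylinder(h = 370, r = 14);
translate([14, 268, 0]) cylinder(h = 370, r = 14);
translate([296, 268, 0]) cylinder(h = 370, r = 14);
translate([0, 0, 403]) {
  cube([55, 20, 816]);
  translate([223, 0, 0]) cube([55, 20, 816]);
  translate([55, 0, 0]) cube([168, 20, 55]);
  translate([55, 0, 761]) cube([168, 20, 55]);
}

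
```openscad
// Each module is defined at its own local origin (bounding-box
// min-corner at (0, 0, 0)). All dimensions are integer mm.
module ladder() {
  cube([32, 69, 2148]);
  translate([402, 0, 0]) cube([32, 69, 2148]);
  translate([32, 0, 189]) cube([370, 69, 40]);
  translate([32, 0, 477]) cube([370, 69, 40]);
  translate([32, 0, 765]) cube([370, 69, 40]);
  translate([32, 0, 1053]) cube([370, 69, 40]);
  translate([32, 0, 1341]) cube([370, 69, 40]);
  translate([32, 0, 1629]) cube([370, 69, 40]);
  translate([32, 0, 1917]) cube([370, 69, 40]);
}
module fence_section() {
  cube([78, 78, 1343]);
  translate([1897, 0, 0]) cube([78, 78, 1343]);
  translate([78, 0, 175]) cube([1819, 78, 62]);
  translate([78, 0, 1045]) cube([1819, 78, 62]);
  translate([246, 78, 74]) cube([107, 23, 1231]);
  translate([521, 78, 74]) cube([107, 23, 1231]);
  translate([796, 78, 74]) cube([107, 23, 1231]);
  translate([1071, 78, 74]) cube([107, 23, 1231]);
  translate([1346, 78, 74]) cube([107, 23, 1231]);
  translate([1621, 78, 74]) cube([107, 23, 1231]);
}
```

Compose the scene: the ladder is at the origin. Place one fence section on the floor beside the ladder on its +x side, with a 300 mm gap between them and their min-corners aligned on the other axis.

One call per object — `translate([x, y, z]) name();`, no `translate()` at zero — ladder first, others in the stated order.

ladder();
translate([734, 0, 0]) fence_section();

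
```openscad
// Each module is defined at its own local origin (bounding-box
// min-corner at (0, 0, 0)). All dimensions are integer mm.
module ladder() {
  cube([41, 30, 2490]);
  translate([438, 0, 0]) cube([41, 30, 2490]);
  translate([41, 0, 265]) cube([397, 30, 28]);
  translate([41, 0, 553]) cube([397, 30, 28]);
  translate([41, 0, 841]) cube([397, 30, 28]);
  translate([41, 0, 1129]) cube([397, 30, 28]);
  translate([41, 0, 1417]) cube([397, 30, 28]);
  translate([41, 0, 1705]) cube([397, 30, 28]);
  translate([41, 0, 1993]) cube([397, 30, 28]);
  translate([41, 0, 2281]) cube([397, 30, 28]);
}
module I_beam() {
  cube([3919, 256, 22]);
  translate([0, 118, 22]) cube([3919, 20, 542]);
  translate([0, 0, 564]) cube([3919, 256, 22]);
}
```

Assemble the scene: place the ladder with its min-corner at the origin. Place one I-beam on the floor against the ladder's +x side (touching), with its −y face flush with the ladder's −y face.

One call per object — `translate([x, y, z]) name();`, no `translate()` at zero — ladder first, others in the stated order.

ladder();
translate([479, 0, 0]) I_beam();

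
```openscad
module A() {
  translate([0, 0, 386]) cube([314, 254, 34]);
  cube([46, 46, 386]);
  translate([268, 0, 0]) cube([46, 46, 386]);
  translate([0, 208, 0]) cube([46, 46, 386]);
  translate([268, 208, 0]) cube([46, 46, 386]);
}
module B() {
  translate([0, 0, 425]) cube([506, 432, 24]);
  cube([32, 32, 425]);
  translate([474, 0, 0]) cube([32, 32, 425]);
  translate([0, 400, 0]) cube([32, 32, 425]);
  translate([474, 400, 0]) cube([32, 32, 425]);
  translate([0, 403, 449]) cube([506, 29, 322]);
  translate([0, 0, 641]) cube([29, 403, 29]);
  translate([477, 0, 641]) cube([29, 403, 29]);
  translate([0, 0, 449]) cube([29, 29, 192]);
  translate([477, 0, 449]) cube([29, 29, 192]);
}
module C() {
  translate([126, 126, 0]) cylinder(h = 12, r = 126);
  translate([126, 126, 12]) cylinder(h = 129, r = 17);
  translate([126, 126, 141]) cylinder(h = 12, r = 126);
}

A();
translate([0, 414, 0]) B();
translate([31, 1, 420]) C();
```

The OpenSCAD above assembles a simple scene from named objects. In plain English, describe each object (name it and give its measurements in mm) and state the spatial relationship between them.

A is a simple wooden stool: a rectangular seat 314 mm (x) by 254 mm (y), 34 mm thick, top face at z = 420 mm, on four square legs, each 46×46 mm in cross-section. The legs rest on z = 0, each flush with a corner of the seat.

B is a chair. The seat is a 506×432×24 mm slab with its top at z = 449 mm, on four 32×32 mm corner legs (flush with the seat edges, standing on z = 0). A flat backrest 29 mm thick, 322 mm tall, spans the full seat width and rises from the seat top along its +y edge, rear face flush with the rear of the seat. Two armrests of 29×29 mm section run along each side from the seat's front edge to the front of the backrest, top faces 221 mm above the seat top and outer faces flush with the seat's x-edges; a 29×29 mm post under the front of each armrest stands on the seat at the front corner.

C is a spool: two coaxial disc flanges of radius 126 mm and thickness 12 mm, joined by a core cylinder of radius 17 mm and height 129 mm. The lower flange rests on z = 0 and the three cylinders share a vertical axis.

The chair is on the floor beside the stool on its +y side. The spool is on top of the stool, centred.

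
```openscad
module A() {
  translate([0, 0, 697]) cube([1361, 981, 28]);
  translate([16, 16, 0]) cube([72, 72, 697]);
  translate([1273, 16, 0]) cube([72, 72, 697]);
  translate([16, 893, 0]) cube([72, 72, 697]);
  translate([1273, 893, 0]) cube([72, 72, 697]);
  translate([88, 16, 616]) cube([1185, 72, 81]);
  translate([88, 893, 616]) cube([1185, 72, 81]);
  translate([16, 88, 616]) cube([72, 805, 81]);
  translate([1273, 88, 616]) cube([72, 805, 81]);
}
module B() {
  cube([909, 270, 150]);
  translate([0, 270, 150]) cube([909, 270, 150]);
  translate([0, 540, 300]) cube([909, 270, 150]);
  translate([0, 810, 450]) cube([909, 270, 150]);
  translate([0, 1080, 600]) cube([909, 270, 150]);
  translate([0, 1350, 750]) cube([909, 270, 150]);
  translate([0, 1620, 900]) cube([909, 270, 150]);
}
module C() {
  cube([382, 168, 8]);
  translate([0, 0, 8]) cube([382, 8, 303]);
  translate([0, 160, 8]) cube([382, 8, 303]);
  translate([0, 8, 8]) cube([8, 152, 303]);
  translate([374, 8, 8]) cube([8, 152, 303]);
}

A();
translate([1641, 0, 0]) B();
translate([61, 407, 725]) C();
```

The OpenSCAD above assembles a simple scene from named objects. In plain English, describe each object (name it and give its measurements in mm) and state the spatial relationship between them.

A is a rectangular dining table. The top is 1361×981×28 mm with its upper surface at z = 725 mm. It stands on four 72×72 mm square legs, each inset 16 mm from the nearest pair of top edges, running from the floor to the underside of the top. Four apron rails, 72 mm thick and 81 mm tall, run between adjacent legs with their top edges flush with the underside of the top and their outer faces flush with the legs' outer faces.

B is a run of 7 identical solid stair steps. Each tread is 909×270 mm and each step block is 150 mm high. Step 1 rests on the floor; step k is offset from step 1 by (k−1)×270 mm in y and (k−1)×150 mm in z.

C is an open storage box with external size 382×168×311 mm and wall thickness 8 mm (the base is also 8 mm thick). The base covers the whole footprint; the four walls stand on the base, with the y-facing walls full-width and the x-facing walls fitting between their inner faces.

The staircase is on the floor beside the table on its +x side. The open box is on top of the table.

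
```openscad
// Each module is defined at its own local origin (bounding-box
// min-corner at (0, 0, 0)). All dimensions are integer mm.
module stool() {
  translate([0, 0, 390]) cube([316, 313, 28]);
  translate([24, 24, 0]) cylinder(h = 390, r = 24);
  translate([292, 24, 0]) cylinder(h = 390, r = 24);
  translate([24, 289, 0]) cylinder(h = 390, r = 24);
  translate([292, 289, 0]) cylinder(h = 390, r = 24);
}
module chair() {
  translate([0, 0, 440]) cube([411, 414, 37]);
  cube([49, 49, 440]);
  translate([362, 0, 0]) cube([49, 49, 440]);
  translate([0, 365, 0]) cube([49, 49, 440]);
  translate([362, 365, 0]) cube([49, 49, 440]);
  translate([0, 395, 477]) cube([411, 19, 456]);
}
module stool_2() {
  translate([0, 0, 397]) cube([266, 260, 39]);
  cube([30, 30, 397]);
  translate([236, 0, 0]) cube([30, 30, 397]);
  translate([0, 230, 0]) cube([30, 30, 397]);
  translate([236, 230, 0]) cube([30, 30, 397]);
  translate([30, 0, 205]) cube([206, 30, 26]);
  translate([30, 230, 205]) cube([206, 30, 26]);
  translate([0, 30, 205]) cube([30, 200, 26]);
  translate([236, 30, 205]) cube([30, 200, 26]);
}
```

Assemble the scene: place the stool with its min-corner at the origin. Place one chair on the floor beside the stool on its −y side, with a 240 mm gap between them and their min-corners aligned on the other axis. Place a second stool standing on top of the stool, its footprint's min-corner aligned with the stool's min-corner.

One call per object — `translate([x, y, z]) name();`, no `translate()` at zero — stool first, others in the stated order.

stool();
translate([0, -654, 0]) chair();
translate([0, 0, 418]) stool_2();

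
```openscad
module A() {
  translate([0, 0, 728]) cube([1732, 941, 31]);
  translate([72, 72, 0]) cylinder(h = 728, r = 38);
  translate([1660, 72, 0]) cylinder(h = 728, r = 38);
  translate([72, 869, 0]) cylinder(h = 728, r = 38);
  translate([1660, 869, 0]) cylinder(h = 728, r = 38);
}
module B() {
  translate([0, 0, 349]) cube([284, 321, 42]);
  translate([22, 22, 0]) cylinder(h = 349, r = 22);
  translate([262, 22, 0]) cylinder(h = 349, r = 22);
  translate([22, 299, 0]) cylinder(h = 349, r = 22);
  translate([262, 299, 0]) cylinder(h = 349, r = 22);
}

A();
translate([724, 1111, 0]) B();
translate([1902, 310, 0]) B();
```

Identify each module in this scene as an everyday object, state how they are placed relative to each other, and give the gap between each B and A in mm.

Each stool's nearest face is 170 mm from the table's bounding box.

A is a table. B is a stool. Two stools sit around the table at the +y, +x sides. The gap between each stool and the table is 170 mm.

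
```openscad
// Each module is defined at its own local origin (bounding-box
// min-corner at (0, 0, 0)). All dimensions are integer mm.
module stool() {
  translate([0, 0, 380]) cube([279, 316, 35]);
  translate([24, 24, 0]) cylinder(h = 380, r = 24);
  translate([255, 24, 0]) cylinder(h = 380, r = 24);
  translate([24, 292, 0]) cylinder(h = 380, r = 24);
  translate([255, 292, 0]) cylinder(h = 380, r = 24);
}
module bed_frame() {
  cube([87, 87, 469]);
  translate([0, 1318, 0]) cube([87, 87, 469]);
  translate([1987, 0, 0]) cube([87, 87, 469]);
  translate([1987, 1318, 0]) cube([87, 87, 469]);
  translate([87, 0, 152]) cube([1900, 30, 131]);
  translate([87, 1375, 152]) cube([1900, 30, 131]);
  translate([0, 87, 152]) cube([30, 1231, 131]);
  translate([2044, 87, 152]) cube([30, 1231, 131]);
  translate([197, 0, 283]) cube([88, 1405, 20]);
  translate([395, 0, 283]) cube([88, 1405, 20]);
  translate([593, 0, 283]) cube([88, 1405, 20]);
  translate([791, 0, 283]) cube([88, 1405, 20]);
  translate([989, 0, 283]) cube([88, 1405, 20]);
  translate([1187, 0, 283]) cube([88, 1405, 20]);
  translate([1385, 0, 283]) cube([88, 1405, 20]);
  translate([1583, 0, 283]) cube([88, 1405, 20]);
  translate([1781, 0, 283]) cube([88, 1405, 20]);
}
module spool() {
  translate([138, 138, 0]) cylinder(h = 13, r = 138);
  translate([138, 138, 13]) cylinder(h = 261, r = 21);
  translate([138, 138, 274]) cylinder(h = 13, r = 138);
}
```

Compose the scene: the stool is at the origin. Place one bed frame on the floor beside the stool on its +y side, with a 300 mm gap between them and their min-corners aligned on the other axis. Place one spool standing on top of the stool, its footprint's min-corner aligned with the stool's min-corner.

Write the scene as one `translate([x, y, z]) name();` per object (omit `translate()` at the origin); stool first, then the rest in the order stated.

stool();
translate([0, 616, 0]) bed_frame();
translate([0, 0, 415]) spool();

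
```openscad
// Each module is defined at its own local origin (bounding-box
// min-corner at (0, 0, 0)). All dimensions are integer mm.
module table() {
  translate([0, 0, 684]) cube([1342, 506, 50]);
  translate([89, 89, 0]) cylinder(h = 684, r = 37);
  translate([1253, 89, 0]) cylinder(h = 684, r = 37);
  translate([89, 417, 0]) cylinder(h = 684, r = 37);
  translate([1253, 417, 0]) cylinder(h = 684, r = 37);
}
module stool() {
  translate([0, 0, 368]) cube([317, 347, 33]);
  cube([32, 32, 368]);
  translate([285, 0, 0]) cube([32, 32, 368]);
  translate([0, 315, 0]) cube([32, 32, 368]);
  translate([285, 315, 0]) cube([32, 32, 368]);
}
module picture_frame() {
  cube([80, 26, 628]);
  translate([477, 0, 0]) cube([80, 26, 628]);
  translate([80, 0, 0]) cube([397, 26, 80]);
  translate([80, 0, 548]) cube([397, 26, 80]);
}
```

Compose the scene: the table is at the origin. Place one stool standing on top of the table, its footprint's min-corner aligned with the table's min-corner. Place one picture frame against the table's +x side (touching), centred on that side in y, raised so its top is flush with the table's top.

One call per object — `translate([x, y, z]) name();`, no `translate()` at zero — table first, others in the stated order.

table();
translate([0, 0, 734]) stool();
translate([1342, 240, 106]) picture_frame();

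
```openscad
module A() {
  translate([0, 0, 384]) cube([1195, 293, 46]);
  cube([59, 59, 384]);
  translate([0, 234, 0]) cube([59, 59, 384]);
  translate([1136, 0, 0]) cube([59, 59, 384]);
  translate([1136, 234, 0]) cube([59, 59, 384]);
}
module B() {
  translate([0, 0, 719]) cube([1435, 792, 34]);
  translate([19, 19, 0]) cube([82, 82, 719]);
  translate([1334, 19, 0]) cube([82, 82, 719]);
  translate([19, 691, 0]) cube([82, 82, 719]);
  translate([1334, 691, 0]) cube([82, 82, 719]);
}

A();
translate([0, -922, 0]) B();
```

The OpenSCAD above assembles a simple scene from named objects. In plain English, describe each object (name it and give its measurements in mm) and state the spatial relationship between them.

A is a bench: a 1195×293 mm seat slab, 46 mm thick, top at z = 430 mm, on four 59×59 mm square legs flush with the seat corners and standing on z = 0.

B is a rectangular dining table. The top is 1435×792×34 mm with its upper surface at z = 753 mm. It stands on four 82×82 mm square legs, each inset 19 mm from the nearest pair of top edges, running from the floor to the underside of the top.

The table is on the floor beside the bench on its −y side.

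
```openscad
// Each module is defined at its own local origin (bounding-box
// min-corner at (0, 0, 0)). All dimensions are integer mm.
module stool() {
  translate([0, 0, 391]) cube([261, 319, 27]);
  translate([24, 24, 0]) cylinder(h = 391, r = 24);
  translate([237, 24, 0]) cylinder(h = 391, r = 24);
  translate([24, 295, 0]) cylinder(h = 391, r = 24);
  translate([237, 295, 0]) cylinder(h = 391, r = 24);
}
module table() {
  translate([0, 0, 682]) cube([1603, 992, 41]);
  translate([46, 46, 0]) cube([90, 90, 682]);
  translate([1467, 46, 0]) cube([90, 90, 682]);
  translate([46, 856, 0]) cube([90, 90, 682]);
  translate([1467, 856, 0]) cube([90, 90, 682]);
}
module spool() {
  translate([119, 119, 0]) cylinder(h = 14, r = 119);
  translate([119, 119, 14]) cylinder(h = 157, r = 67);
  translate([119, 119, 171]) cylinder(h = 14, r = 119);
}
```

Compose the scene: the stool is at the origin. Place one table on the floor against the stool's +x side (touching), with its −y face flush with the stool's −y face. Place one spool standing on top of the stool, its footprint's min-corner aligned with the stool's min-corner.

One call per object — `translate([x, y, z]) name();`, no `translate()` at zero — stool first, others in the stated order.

stool();
translate([261, 0, 0]) table();
translate([0, 0, 418]) spool();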